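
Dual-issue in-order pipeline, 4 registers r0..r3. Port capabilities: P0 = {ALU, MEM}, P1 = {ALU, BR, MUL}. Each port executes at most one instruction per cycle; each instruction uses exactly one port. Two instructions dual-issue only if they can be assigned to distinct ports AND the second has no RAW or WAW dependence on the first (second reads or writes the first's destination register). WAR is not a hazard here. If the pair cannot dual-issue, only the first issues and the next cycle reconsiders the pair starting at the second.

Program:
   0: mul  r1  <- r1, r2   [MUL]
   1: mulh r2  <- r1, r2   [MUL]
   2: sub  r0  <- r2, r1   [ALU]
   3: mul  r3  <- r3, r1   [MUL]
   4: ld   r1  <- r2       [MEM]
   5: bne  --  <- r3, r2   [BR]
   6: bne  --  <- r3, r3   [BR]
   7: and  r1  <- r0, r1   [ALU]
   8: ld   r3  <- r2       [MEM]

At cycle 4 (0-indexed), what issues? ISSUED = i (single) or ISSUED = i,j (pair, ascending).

t=0 i0:mul.MUL ; no-port MUL/MUL
t=1 i1:mulh.MUL ; RAW r2
t=2 i2/i3:sub.ALU;mul.MUL ; 2-wide
t=3 i4/i5:ld.MEM;bne.BR ; 2-wide
t=4 i6/i7:bne.BR;and.ALU ; 2-wide
t=5 i8:ld.MEM ; tail

ISSUED = 6,7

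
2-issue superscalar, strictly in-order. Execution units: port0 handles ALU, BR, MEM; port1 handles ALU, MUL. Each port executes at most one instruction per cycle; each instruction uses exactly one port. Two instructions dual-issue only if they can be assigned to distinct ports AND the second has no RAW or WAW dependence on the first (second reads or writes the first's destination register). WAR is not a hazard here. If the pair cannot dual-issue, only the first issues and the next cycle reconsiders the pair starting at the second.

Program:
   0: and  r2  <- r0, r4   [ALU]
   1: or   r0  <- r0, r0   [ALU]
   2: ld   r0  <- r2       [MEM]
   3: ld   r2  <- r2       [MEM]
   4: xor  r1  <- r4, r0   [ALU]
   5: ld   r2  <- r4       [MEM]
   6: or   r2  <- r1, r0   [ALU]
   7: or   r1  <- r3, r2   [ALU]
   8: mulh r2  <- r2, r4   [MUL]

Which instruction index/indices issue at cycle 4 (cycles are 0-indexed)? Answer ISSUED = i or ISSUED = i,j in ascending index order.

ISSUED = 6

c0: i0+i1 and.ALU or.ALU  pair
c1: i2 ld.MEM  no-port MEM/MEM
c2: i3+i4 ld.MEM xor.ALU  pair
c3: i5 ld.MEM  WAW r2
c4: i6 or.ALU  RAW r2
c5: i7+i8 or.ALU mulh.MUL  pair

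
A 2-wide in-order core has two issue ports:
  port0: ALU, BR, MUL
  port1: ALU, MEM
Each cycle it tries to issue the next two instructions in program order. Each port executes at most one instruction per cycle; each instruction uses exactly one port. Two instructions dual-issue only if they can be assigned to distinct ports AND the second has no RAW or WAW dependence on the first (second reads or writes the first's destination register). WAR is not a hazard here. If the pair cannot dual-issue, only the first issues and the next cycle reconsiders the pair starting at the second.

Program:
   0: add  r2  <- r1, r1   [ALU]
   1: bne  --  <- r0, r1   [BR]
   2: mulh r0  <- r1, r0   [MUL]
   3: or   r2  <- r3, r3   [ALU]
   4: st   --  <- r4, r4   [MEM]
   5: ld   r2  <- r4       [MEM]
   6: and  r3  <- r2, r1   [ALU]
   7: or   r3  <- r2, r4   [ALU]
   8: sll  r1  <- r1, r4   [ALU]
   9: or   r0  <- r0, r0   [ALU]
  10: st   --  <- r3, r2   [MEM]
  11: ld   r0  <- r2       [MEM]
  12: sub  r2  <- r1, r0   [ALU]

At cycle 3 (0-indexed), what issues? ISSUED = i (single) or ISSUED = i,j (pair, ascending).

t=0 i0,i1:add bne ; 2-wide
t=1 i2,i3:mulh or ; 2-wide
t=2 i4:st ; no-port MEM/MEM
t=3 i5:ld ; RAW r2
t=4 i6:and ; WAW r3
t=5 i7,i8:or sll ; 2-wide
t=6 i9,i10:or st ; 2-wide
t=7 i11:ld ; RAW r0
t=8 i12:sub ; tail

ISSUED = 5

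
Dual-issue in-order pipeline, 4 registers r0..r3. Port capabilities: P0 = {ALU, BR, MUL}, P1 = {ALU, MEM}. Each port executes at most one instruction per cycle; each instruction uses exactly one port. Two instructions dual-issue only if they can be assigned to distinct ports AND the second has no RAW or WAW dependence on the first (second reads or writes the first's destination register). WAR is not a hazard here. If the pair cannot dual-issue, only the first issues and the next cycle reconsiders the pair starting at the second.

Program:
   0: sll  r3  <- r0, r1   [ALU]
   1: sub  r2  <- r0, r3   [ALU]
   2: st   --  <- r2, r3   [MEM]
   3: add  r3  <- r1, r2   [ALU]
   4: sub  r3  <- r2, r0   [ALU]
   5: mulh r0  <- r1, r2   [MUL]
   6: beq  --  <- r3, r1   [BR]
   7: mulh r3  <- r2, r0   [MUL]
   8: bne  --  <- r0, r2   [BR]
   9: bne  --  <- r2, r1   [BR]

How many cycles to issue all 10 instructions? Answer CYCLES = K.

  cy0 -> i0 (sll.ALU) RAW r3
  cy1 -> i1 (sub.ALU) RAW r2
  cy2 -> i2/i3 (st.MEM+add.ALU) 2-wide
  cy3 -> i4/i5 (sub.ALU+mulh.MUL) 2-wide
  cy4 -> i6 (beq.BR) no-port BR/MUL
  cy5 -> i7 (mulh.MUL) no-port MUL/BR
  cy6 -> i8 (bne.BR) no-port BR/BR
  cy7 -> i9 (bne.BR) tail

CYCLES = 8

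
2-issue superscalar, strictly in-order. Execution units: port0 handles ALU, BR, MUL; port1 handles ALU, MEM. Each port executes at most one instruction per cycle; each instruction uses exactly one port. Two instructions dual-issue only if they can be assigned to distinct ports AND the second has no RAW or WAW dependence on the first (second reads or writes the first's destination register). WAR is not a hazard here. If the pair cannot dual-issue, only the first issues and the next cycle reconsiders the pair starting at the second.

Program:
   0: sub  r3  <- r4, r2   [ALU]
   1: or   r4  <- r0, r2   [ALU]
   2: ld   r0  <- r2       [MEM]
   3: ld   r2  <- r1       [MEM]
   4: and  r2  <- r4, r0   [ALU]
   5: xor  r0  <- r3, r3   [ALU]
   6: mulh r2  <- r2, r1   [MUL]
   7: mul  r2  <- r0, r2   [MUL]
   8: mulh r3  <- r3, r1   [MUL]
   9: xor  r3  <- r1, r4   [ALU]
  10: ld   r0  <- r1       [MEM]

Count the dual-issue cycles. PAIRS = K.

PAIRS = 3

0. sub.ALU+or.ALU @i0&i1  | pair
1. ld.MEM @i2  | no-port MEM/MEM
2. ld.MEM @i3  | WAW r2
3. and.ALU+xor.ALU @i4&i5  | pair
4. mulh.MUL @i6  | no-port MUL/MUL
5. mul.MUL @i7  | no-port MUL/MUL
6. mulh.MUL @i8  | WAW r3
7. xor.ALU+ld.MEM @i9&i10  | pair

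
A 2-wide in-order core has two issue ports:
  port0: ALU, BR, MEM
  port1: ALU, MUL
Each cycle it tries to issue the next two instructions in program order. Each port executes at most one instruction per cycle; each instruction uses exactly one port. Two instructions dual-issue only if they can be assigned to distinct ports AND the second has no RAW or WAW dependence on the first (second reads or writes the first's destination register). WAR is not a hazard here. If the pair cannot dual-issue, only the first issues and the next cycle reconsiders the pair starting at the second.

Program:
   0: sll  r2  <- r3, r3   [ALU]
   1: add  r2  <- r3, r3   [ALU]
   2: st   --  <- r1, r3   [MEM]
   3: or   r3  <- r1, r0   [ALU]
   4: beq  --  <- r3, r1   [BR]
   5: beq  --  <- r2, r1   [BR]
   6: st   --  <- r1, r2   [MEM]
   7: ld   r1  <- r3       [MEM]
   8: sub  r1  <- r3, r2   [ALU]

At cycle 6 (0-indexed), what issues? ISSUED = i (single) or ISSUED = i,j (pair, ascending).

ISSUED = 7

0. sll.ALU @i0  | WAW r2
1. add.ALU;st.MEM @i1/i2  | pair
2. or.ALU @i3  | RAW r3
3. beq.BR @i4  | no-port BR/BR
4. beq.BR @i5  | no-port BR/MEM
5. st.MEM @i6  | no-port MEM/MEM
6. ld.MEM @i7  | WAW r1
7. sub.ALU @i8  | tail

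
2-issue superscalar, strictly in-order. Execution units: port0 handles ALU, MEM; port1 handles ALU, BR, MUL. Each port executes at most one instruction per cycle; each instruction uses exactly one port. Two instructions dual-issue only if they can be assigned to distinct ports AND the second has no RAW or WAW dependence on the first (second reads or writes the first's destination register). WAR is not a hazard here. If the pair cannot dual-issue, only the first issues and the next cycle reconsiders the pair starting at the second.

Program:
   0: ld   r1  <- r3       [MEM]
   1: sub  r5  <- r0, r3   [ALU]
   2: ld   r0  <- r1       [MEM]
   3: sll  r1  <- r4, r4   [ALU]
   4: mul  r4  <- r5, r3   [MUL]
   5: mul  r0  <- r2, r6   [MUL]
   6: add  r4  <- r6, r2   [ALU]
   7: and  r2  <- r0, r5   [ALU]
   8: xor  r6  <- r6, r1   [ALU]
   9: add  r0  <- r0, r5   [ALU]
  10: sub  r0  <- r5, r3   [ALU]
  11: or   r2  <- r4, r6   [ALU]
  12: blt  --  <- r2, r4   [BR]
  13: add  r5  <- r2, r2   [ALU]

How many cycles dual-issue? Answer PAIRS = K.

#0 head=0: ld.MEM;sub.ALU i0&i1 dual
#1 head=2: ld.MEM;sll.ALU i2&i3 dual
#2 head=4: mul.MUL i4 no-port MUL/MUL
#3 head=5: mul.MUL;add.ALU i5&i6 dual
#4 head=7: and.ALU;xor.ALU i7&i8 dual
#5 head=9: add.ALU i9 WAW r0
#6 head=10: sub.ALU;or.ALU i10&i11 dual
#7 head=12: blt.BR;add.ALU i12&i13 dual

PAIRS = 6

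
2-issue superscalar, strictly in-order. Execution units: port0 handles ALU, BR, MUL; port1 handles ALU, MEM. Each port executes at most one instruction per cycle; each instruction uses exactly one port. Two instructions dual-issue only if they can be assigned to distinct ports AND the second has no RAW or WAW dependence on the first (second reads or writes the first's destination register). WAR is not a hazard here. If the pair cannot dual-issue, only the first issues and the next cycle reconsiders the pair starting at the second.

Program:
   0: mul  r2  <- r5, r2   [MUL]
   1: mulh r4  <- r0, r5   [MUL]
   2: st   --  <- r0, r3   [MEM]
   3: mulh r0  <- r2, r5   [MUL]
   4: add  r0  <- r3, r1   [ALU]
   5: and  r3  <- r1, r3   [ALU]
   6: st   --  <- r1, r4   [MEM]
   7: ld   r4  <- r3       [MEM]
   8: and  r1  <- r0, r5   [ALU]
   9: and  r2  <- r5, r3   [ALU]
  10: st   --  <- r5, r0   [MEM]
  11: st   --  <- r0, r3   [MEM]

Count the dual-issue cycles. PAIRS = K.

PAIRS = 4

c0: i0 mul.MUL  no-port MUL/MUL
c1: i1+i2 mulh.MUL+st.MEM  2-wide
c2: i3 mulh.MUL  WAW r0
c3: i4+i5 add.ALU+and.ALU  2-wide
c4: i6 st.MEM  no-port MEM/MEM
c5: i7+i8 ld.MEM+and.ALU  2-wide
c6: i9+i10 and.ALU+st.MEM  2-wide
c7: i11 st.MEM  tail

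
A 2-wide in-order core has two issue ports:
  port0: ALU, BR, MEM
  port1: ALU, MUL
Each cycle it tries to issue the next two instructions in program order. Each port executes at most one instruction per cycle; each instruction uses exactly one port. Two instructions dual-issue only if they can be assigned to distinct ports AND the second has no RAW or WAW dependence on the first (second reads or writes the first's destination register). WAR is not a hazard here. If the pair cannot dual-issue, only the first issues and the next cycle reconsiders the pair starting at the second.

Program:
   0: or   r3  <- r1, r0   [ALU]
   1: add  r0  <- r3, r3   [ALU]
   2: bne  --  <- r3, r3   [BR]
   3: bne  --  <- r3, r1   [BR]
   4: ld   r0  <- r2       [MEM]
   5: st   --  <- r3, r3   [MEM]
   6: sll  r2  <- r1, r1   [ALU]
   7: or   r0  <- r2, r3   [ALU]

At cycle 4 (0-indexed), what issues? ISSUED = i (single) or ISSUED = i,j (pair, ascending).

ISSUED = 5,6

#0 head=0: or.ALU i0 RAW r3
#1 head=1: add.ALU+bne.BR i1/i2 pair
#2 head=3: bne.BR i3 no-port BR/MEM
#3 head=4: ld.MEM i4 no-port MEM/MEM
#4 head=5: st.MEM+sll.ALU i5/i6 pair
#5 head=7: or.ALU i7 tail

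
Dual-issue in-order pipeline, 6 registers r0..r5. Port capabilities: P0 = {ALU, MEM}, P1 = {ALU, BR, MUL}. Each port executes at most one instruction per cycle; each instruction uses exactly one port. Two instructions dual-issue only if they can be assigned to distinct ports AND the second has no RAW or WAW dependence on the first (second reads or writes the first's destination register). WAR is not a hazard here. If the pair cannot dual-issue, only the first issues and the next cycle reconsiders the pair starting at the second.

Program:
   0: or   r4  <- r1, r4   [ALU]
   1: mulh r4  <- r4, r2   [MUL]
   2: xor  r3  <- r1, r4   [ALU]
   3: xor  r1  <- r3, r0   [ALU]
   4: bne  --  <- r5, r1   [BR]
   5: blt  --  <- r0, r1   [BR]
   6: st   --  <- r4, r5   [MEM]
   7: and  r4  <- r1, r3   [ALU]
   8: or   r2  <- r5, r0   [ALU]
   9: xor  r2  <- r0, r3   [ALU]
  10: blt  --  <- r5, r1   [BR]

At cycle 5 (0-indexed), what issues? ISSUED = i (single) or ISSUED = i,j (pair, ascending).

ISSUED = 5,6

0. or.ALU @i0  | RAW+WAW r4
1. mulh.MUL @i1  | RAW r4
2. xor.ALU @i2  | RAW r3
3. xor.ALU @i3  | RAW r1
4. bne.BR @i4  | no-port BR/BR
5. blt.BR;st.MEM @i5/i6  | pair
6. and.ALU;or.ALU @i7/i8  | pair
7. xor.ALU;blt.BR @i9/i10  | pair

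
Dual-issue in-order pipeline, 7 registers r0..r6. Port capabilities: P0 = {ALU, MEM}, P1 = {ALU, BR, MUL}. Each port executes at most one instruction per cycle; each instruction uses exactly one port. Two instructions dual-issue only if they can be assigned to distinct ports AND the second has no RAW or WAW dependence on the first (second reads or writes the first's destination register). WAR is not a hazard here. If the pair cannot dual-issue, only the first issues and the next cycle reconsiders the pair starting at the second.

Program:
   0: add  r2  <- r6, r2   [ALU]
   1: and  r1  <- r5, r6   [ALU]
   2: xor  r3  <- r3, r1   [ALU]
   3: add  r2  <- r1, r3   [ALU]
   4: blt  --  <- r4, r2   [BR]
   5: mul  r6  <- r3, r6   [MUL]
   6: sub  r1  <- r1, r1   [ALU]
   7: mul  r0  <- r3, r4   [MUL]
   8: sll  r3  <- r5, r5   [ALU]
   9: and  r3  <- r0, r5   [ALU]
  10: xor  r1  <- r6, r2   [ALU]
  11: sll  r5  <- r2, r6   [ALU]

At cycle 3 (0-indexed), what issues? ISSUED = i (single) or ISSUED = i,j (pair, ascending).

[0] i0/i1  add/and  -- 2-wide
[1] i2  xor  -- RAW r3
[2] i3  add  -- RAW r2
[3] i4  blt  -- no-port BR/MUL
[4] i5/i6  mul/sub  -- 2-wide
[5] i7/i8  mul/sll  -- 2-wide
[6] i9/i10  and/xor  -- 2-wide
[7] i11  sll  -- tail

ISSUED = 4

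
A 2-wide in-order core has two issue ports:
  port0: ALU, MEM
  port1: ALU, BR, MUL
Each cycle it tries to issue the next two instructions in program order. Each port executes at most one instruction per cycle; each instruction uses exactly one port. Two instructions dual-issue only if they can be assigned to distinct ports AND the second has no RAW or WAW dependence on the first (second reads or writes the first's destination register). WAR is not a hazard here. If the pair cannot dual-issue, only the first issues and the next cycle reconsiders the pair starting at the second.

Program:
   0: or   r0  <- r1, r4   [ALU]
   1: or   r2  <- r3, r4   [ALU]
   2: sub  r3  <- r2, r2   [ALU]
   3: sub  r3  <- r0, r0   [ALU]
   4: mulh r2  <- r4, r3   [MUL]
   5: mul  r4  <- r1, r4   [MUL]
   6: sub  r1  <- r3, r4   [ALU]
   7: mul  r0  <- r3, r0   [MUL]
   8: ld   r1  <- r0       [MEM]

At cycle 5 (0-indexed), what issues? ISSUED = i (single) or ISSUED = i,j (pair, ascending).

0. or.ALU;or.ALU @i0&i1  | dual
1. sub.ALU @i2  | WAW r3
2. sub.ALU @i3  | RAW r3
3. mulh.MUL @i4  | no-port MUL/MUL
4. mul.MUL @i5  | RAW r4
5. sub.ALU;mul.MUL @i6&i7  | dual
6. ld.MEM @i8  | tail

ISSUED = 6,7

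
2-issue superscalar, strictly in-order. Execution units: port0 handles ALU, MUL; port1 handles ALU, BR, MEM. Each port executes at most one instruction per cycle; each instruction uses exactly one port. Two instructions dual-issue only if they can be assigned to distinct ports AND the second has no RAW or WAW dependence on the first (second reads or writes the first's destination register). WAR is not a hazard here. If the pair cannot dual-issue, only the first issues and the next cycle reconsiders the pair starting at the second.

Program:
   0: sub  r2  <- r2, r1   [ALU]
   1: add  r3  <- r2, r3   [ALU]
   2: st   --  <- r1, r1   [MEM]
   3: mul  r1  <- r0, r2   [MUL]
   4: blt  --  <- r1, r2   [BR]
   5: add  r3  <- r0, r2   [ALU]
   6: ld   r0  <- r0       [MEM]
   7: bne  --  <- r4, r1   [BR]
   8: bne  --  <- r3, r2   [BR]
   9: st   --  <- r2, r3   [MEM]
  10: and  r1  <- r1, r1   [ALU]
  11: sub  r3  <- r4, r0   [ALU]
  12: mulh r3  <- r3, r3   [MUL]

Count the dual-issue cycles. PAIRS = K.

PAIRS = 3

c0: i0 sub  RAW r2
c1: i1,i2 add/st  2-wide
c2: i3 mul  RAW r1
c3: i4,i5 blt/add  2-wide
c4: i6 ld  no-port MEM/BR
c5: i7 bne  no-port BR/BR
c6: i8 bne  no-port BR/MEM
c7: i9,i10 st/and  2-wide
c8: i11 sub  RAW+WAW r3
c9: i12 mulh  tail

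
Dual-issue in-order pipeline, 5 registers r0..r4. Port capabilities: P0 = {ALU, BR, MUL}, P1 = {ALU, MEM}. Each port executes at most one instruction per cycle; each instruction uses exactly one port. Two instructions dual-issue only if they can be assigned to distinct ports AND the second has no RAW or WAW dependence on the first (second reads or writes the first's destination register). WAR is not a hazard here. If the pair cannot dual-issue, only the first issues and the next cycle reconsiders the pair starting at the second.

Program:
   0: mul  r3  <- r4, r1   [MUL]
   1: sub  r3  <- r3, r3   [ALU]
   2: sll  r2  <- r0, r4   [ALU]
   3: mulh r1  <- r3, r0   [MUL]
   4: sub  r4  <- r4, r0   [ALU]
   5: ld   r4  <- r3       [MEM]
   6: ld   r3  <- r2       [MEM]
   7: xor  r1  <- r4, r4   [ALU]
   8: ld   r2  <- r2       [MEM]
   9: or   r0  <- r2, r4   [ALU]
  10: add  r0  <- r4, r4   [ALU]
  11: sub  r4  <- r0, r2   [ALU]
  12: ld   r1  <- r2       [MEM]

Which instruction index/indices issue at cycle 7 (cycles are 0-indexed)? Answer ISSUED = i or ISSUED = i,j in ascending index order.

[0] i0  mul.MUL  -- RAW+WAW r3
[1] i1,i2  sub.ALU/sll.ALU  -- dual
[2] i3,i4  mulh.MUL/sub.ALU  -- dual
[3] i5  ld.MEM  -- no-port MEM/MEM
[4] i6,i7  ld.MEM/xor.ALU  -- dual
[5] i8  ld.MEM  -- RAW r2
[6] i9  or.ALU  -- WAW r0
[7] i10  add.ALU  -- RAW r0
[8] i11,i12  sub.ALU/ld.MEM  -- dual

ISSUED = 10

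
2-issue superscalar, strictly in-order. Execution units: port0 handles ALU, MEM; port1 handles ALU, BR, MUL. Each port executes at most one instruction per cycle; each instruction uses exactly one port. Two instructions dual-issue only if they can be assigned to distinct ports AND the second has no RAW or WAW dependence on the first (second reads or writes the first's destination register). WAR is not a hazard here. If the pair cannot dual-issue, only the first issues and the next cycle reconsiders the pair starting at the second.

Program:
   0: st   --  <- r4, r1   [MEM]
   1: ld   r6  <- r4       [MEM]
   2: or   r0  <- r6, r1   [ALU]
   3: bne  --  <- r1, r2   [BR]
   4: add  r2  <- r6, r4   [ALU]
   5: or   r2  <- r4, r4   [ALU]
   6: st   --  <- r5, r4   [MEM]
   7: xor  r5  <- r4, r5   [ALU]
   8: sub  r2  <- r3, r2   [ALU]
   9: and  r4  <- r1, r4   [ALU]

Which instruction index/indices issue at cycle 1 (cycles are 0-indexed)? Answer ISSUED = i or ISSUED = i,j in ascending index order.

t=0 i0:st ; no-port MEM/MEM
t=1 i1:ld ; RAW r6
t=2 i2+i3:or/bne ; 2-wide
t=3 i4:add ; WAW r2
t=4 i5+i6:or/st ; 2-wide
t=5 i7+i8:xor/sub ; 2-wide
t=6 i9:and ; tail

ISSUED = 1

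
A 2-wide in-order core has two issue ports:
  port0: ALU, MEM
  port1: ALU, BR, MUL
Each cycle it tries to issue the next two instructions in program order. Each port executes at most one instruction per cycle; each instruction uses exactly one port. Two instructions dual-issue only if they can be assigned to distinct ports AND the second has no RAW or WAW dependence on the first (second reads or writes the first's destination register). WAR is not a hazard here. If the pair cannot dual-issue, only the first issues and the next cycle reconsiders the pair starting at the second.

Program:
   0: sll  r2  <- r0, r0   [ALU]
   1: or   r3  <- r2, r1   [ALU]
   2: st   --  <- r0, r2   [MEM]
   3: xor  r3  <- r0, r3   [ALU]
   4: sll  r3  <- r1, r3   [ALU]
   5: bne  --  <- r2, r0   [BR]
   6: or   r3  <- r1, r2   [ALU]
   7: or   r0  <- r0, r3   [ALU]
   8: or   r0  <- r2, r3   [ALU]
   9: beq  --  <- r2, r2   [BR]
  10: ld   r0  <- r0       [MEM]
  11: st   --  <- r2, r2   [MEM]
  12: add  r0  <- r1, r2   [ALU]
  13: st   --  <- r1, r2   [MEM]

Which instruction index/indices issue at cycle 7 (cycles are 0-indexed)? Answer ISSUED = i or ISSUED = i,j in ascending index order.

ISSUED = 10

0. sll.ALU @i0  | RAW r2
1. or.ALU;st.MEM @i1+i2  | pair
2. xor.ALU @i3  | RAW+WAW r3
3. sll.ALU;bne.BR @i4+i5  | pair
4. or.ALU @i6  | RAW r3
5. or.ALU @i7  | WAW r0
6. or.ALU;beq.BR @i8+i9  | pair
7. ld.MEM @i10  | no-port MEM/MEM
8. st.MEM;add.ALU @i11+i12  | pair
9. st.MEM @i13  | tail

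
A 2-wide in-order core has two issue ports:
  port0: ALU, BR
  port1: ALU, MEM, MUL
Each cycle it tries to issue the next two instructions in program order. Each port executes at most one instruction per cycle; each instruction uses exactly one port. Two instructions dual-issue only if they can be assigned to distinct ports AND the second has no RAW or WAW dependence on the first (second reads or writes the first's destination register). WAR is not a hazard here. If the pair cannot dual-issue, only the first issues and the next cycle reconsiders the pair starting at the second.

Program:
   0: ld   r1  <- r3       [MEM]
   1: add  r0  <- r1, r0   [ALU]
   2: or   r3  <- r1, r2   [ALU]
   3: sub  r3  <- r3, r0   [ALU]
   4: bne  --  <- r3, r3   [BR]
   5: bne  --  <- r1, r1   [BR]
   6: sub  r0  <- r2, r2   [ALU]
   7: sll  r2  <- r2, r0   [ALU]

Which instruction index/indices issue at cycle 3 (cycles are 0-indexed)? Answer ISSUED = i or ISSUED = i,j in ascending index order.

ISSUED = 4

c0: i0 ld  RAW r1
c1: i1&i2 add+or  dual
c2: i3 sub  RAW r3
c3: i4 bne  no-port BR/BR
c4: i5&i6 bne+sub  dual
c5: i7 sll  tail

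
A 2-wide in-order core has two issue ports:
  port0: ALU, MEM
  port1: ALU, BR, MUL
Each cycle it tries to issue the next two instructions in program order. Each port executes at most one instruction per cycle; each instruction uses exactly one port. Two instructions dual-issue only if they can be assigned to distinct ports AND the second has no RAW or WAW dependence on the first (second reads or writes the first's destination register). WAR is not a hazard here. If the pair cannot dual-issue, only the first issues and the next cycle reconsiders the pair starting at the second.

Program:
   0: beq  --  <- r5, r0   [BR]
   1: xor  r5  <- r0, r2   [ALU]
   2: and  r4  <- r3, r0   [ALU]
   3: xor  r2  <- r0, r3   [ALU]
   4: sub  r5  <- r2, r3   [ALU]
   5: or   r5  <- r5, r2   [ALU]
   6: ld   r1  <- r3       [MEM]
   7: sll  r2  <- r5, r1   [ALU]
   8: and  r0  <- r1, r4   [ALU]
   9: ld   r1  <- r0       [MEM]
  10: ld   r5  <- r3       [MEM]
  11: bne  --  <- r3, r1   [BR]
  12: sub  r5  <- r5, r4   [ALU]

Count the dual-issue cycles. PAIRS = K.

PAIRS = 5

#0 head=0: beq/xor i0+i1 dual
#1 head=2: and/xor i2+i3 dual
#2 head=4: sub i4 RAW+WAW r5
#3 head=5: or/ld i5+i6 dual
#4 head=7: sll/and i7+i8 dual
#5 head=9: ld i9 no-port MEM/MEM
#6 head=10: ld/bne i10+i11 dual
#7 head=12: sub i12 tail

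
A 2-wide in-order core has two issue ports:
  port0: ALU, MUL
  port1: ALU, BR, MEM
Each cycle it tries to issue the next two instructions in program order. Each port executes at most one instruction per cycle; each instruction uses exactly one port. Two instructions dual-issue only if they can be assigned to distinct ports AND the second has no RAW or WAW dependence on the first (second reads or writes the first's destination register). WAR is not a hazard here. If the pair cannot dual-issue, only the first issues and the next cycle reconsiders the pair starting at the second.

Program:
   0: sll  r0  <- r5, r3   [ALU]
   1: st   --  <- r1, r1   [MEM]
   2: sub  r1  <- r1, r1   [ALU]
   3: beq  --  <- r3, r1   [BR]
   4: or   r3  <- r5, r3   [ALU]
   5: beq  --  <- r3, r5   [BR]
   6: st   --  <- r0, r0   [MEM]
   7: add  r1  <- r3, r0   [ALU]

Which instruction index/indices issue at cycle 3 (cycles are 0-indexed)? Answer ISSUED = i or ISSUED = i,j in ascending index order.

ISSUED = 5

[0] i0/i1  sll+st  -- dual
[1] i2  sub  -- RAW r1
[2] i3/i4  beq+or  -- dual
[3] i5  beq  -- no-port BR/MEM
[4] i6/i7  st+add  -- dual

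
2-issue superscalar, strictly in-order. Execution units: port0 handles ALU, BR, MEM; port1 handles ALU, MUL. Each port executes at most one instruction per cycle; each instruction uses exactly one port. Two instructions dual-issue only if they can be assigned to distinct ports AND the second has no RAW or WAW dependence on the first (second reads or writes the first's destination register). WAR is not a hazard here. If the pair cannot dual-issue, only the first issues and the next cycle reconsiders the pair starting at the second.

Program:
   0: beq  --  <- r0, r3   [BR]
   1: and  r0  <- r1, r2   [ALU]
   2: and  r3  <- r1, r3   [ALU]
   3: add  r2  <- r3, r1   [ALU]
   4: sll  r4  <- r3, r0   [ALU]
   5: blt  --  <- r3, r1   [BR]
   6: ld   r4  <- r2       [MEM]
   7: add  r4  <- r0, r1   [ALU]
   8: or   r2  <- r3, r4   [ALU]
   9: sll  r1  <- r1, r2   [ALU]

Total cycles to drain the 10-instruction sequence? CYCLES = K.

CYCLES = 8

c0: i0+i1 beq.BR/and.ALU  dual
c1: i2 and.ALU  RAW r3
c2: i3+i4 add.ALU/sll.ALU  dual
c3: i5 blt.BR  no-port BR/MEM
c4: i6 ld.MEM  WAW r4
c5: i7 add.ALU  RAW r4
c6: i8 or.ALU  RAW r2
c7: i9 sll.ALU  tail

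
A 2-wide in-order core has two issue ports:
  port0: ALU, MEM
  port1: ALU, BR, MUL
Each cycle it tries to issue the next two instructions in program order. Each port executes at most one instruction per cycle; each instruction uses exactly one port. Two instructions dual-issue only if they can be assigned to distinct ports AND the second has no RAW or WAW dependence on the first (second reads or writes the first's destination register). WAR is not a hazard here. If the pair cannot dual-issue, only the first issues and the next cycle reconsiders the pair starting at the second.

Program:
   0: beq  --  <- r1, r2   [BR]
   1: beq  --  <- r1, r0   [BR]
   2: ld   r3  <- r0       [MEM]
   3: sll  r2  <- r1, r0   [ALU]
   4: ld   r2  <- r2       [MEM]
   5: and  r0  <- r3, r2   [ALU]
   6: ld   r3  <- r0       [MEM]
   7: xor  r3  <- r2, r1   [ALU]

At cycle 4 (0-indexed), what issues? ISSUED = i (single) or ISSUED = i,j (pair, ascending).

[0] i0  beq.BR  -- no-port BR/BR
[1] i1+i2  beq.BR/ld.MEM  -- dual
[2] i3  sll.ALU  -- RAW+WAW r2
[3] i4  ld.MEM  -- RAW r2
[4] i5  and.ALU  -- RAW r0
[5] i6  ld.MEM  -- WAW r3
[6] i7  xor.ALU  -- tail

ISSUED = 5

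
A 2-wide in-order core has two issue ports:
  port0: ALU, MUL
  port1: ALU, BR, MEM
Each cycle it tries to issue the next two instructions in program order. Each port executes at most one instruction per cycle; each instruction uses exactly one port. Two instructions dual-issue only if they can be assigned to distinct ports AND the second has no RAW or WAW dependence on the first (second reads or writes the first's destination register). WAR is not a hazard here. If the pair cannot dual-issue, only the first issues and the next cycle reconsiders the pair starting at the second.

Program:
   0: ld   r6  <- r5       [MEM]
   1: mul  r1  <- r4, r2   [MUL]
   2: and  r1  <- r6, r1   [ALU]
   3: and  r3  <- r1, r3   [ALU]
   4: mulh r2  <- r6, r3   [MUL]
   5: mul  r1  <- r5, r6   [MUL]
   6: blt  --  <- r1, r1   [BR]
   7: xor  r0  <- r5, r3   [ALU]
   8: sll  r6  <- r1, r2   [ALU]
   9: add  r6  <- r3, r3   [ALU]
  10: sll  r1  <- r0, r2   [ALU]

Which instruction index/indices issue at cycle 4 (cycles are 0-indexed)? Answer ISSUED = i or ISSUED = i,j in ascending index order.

0. ld.MEM;mul.MUL @i0,i1  | dual
1. and.ALU @i2  | RAW r1
2. and.ALU @i3  | RAW r3
3. mulh.MUL @i4  | no-port MUL/MUL
4. mul.MUL @i5  | RAW r1
5. blt.BR;xor.ALU @i6,i7  | dual
6. sll.ALU @i8  | WAW r6
7. add.ALU;sll.ALU @i9,i10  | dual

ISSUED = 5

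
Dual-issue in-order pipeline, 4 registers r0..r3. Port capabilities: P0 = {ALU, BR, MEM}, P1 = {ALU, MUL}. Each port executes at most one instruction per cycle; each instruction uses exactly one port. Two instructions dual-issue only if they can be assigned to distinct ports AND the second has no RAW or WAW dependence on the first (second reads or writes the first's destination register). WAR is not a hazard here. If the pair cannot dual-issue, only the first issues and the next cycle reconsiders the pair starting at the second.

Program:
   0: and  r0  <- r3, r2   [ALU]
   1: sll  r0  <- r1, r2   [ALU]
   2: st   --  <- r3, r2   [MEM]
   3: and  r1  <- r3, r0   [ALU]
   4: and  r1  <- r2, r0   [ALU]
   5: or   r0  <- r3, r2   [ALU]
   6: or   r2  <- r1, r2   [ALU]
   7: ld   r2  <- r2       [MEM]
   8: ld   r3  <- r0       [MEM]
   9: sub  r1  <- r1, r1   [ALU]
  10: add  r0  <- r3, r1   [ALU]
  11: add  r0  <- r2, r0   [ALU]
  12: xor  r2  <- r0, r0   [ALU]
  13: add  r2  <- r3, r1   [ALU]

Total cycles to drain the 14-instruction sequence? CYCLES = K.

CYCLES = 11

  cy0 -> i0 (and.ALU) WAW r0
  cy1 -> i1+i2 (sll.ALU;st.MEM) dual
  cy2 -> i3 (and.ALU) WAW r1
  cy3 -> i4+i5 (and.ALU;or.ALU) dual
  cy4 -> i6 (or.ALU) RAW+WAW r2
  cy5 -> i7 (ld.MEM) no-port MEM/MEM
  cy6 -> i8+i9 (ld.MEM;sub.ALU) dual
  cy7 -> i10 (add.ALU) RAW+WAW r0
  cy8 -> i11 (add.ALU) RAW r0
  cy9 -> i12 (xor.ALU) WAW r2
  cy10 -> i13 (add.ALU) tail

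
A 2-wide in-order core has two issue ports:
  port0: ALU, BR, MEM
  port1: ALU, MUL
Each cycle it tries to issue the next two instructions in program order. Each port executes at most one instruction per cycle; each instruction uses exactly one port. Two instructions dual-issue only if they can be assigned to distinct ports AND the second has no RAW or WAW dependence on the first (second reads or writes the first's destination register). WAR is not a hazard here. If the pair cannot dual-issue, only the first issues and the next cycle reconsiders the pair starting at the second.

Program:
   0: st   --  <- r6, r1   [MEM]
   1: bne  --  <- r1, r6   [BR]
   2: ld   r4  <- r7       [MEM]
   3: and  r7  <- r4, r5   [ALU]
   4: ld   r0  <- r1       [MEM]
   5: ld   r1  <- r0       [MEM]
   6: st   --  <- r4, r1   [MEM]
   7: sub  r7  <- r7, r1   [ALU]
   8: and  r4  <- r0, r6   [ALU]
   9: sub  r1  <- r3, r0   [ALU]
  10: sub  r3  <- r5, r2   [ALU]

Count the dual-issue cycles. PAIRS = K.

PAIRS = 3

c0: i0 st  no-port MEM/BR
c1: i1 bne  no-port BR/MEM
c2: i2 ld  RAW r4
c3: i3&i4 and+ld  2-wide
c4: i5 ld  no-port MEM/MEM
c5: i6&i7 st+sub  2-wide
c6: i8&i9 and+sub  2-wide
c7: i10 sub  tail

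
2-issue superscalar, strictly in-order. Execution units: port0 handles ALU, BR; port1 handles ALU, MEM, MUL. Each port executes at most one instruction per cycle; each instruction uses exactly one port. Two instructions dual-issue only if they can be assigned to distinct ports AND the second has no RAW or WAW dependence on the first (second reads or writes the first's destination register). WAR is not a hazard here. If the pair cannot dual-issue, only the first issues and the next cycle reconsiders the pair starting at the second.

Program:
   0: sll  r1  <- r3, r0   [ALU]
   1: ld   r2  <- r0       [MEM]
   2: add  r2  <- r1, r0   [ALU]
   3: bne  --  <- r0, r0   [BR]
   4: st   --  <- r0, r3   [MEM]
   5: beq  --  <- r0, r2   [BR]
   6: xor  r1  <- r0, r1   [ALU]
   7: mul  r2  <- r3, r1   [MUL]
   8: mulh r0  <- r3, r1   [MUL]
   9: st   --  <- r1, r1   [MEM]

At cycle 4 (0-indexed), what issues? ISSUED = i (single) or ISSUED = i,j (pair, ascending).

ISSUED = 7

t=0 i0+i1:sll.ALU/ld.MEM ; dual
t=1 i2+i3:add.ALU/bne.BR ; dual
t=2 i4+i5:st.MEM/beq.BR ; dual
t=3 i6:xor.ALU ; RAW r1
t=4 i7:mul.MUL ; no-port MUL/MUL
t=5 i8:mulh.MUL ; no-port MUL/MEM
t=6 i9:st.MEM ; tail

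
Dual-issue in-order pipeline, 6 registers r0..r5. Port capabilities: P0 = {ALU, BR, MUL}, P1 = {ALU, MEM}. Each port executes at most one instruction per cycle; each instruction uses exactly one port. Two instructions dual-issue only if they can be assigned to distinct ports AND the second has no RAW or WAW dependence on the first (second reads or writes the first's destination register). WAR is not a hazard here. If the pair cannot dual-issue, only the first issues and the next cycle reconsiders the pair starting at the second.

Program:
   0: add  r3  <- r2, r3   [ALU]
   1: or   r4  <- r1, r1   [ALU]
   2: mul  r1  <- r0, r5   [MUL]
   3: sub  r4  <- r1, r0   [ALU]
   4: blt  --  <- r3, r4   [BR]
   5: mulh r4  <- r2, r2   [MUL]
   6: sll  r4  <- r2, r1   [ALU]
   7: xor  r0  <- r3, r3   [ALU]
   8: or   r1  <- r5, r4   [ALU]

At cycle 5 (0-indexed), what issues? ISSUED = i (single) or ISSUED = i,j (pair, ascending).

ISSUED = 6,7

#0 head=0: add+or i0/i1 dual
#1 head=2: mul i2 RAW r1
#2 head=3: sub i3 RAW r4
#3 head=4: blt i4 no-port BR/MUL
#4 head=5: mulh i5 WAW r4
#5 head=6: sll+xor i6/i7 dual
#6 head=8: or i8 tail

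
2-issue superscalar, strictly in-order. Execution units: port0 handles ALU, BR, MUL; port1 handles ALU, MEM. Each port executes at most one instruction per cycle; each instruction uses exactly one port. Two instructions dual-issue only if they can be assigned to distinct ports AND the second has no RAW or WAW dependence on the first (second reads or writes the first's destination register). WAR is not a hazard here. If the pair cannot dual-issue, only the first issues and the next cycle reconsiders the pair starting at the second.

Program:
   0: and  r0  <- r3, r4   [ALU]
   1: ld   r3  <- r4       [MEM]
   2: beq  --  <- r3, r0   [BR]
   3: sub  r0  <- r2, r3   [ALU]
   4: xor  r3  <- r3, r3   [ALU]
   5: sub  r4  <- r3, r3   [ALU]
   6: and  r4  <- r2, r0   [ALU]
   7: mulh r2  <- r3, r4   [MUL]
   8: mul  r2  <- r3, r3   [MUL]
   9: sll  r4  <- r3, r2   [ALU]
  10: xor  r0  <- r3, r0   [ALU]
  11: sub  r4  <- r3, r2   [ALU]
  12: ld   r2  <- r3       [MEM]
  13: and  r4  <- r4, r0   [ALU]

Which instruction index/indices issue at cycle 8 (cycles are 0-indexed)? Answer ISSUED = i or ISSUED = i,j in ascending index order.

ISSUED = 11,12

0. and ld @i0&i1  | dual
1. beq sub @i2&i3  | dual
2. xor @i4  | RAW r3
3. sub @i5  | WAW r4
4. and @i6  | RAW r4
5. mulh @i7  | no-port MUL/MUL
6. mul @i8  | RAW r2
7. sll xor @i9&i10  | dual
8. sub ld @i11&i12  | dual
9. and @i13  | tail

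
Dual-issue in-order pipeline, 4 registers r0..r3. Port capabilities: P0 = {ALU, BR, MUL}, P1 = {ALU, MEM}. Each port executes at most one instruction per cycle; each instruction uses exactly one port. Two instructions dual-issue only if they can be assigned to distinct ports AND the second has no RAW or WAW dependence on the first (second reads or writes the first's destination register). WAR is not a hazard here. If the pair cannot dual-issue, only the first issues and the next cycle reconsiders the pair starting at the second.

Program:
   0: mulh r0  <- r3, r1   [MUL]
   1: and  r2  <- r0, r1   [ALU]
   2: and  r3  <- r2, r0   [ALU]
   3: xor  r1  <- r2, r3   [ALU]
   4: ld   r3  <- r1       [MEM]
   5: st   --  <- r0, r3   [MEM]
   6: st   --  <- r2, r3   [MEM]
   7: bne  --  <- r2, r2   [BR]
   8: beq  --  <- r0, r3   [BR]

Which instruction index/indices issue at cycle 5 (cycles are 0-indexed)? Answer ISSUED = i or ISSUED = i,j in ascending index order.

#0 head=0: mulh.MUL i0 RAW r0
#1 head=1: and.ALU i1 RAW r2
#2 head=2: and.ALU i2 RAW r3
#3 head=3: xor.ALU i3 RAW r1
#4 head=4: ld.MEM i4 no-port MEM/MEM
#5 head=5: st.MEM i5 no-port MEM/MEM
#6 head=6: st.MEM;bne.BR i6+i7 dual
#7 head=8: beq.BR i8 tail

ISSUED = 5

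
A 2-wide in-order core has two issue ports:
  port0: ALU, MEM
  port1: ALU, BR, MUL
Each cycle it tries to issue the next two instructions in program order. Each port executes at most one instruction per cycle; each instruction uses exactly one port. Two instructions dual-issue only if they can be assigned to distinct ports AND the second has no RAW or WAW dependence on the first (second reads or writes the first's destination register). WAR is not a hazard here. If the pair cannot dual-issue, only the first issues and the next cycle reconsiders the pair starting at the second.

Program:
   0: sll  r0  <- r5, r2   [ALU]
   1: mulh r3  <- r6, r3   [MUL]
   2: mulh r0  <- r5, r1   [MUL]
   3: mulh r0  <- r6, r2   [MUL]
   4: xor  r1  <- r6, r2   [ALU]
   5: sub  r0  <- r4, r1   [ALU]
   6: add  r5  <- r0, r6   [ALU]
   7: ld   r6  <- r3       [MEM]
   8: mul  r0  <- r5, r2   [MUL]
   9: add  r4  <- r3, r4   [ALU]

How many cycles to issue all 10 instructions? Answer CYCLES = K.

CYCLES = 6

0. sll+mulh @i0/i1  | 2-wide
1. mulh @i2  | no-port MUL/MUL
2. mulh+xor @i3/i4  | 2-wide
3. sub @i5  | RAW r0
4. add+ld @i6/i7  | 2-wide
5. mul+add @i8/i9  | 2-wide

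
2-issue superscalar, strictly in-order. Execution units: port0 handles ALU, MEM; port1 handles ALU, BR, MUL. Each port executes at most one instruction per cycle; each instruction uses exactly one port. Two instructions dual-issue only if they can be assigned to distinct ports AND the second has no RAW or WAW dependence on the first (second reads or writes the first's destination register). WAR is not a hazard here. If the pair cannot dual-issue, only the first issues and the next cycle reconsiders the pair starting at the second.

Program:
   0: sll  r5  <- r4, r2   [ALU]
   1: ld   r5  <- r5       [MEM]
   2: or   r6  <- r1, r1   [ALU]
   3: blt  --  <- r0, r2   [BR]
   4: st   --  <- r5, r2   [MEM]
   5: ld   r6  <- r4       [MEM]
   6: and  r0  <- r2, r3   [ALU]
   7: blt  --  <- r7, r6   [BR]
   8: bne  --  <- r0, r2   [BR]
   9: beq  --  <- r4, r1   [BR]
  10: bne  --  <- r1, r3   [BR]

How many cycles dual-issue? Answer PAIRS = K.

c0: i0 sll  RAW+WAW r5
c1: i1,i2 ld/or  2-wide
c2: i3,i4 blt/st  2-wide
c3: i5,i6 ld/and  2-wide
c4: i7 blt  no-port BR/BR
c5: i8 bne  no-port BR/BR
c6: i9 beq  no-port BR/BR
c7: i10 bne  tail

PAIRS = 3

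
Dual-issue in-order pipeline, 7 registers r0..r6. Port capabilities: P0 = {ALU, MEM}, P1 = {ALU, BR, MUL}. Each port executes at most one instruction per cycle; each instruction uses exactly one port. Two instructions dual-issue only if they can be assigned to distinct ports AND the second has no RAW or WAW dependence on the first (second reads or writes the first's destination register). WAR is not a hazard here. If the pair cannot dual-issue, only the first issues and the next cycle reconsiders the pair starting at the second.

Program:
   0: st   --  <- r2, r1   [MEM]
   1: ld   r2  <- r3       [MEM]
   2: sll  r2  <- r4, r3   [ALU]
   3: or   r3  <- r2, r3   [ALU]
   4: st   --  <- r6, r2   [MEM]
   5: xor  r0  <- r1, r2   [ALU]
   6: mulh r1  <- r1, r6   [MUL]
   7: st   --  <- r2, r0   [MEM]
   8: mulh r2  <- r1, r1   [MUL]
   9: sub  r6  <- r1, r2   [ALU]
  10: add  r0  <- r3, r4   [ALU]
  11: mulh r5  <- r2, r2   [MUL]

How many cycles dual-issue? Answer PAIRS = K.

PAIRS = 4

  cy0 -> i0 (st) no-port MEM/MEM
  cy1 -> i1 (ld) WAW r2
  cy2 -> i2 (sll) RAW r2
  cy3 -> i3/i4 (or st) 2-wide
  cy4 -> i5/i6 (xor mulh) 2-wide
  cy5 -> i7/i8 (st mulh) 2-wide
  cy6 -> i9/i10 (sub add) 2-wide
  cy7 -> i11 (mulh) tail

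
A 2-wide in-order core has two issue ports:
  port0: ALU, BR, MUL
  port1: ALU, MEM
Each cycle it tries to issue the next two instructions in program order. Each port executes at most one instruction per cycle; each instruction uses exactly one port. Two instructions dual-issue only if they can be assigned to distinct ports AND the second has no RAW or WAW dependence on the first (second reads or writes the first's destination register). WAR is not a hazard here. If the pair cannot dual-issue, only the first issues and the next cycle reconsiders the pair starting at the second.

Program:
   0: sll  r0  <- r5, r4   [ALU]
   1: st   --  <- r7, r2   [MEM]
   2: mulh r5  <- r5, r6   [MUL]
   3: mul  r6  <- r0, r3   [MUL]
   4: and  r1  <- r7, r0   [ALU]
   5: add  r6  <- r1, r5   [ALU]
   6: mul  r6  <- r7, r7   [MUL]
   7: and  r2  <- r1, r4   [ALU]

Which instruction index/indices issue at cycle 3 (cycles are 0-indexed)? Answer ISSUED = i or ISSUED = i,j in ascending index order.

ISSUED = 5

0. sll;st @i0&i1  | dual
1. mulh @i2  | no-port MUL/MUL
2. mul;and @i3&i4  | dual
3. add @i5  | WAW r6
4. mul;and @i6&i7  | dual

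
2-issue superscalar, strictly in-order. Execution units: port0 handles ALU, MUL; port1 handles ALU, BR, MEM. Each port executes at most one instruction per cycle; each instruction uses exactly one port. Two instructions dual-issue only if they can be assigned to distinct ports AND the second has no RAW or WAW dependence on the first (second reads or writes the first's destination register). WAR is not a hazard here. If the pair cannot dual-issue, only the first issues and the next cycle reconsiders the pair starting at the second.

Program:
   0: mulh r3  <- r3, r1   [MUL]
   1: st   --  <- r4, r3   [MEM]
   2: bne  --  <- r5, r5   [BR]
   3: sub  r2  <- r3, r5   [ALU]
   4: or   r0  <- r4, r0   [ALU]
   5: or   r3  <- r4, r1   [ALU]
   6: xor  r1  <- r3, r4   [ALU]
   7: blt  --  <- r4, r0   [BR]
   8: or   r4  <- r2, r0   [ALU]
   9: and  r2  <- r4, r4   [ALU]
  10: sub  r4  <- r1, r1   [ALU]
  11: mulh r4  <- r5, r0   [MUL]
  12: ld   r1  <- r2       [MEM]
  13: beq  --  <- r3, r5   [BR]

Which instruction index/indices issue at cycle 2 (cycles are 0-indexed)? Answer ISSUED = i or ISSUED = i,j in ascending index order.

c0: i0 mulh  RAW r3
c1: i1 st  no-port MEM/BR
c2: i2,i3 bne;sub  2-wide
c3: i4,i5 or;or  2-wide
c4: i6,i7 xor;blt  2-wide
c5: i8 or  RAW r4
c6: i9,i10 and;sub  2-wide
c7: i11,i12 mulh;ld  2-wide
c8: i13 beq  tail

ISSUED = 2,3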